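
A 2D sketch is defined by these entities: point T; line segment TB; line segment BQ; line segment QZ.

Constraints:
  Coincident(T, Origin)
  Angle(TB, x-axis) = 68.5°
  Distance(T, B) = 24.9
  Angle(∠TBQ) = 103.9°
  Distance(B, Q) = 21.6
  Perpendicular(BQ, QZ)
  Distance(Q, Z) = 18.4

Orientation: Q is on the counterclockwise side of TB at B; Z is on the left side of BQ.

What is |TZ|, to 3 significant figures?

28.2

T is at the origin; TB runs at 68.5° with length 24.9, so B = 24.9·(cos 68.5°, sin 68.5°) = (9.13, 23.2). ∠TBQ = 103.9°, so BQ runs at 68.5° + (180° − 103.9°) = 145° from the x-axis; with |BQ| = 21.6, Q = B + 21.6·(cos 145°, sin 145°) = (-8.48, 35.7). BQ ⟂ QZ; with |QZ| = 18.4 on the left of BQ, Z = Q + 18.4·(-0.579, -0.815) = (-19.1, 20.7). Then |TZ| = |Z − T| = 28.2.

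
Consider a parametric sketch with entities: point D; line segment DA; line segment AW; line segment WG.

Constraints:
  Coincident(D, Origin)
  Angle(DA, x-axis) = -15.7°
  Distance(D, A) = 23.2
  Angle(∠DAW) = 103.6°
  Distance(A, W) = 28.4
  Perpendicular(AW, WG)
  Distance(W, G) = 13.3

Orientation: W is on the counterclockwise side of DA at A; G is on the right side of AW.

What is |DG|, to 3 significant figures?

49.3

D is at the origin; DA runs at -15.7° with length 23.2, so A = 23.2·(cos -15.7°, sin -15.7°) = (22.3, -6.28). ∠DAW = 103.6°, so AW runs at -15.7° + (180° − 103.6°) = 60.7° from the x-axis; with |AW| = 28.4, W = A + 28.4·(cos 60.7°, sin 60.7°) = (36.2, 18.5). AW ⟂ WG; with |WG| = 13.3 on the right of AW, G = W + 13.3·(0.872, -0.489) = (47.8, 12.0). Then |DG| = |G − D| = 49.3.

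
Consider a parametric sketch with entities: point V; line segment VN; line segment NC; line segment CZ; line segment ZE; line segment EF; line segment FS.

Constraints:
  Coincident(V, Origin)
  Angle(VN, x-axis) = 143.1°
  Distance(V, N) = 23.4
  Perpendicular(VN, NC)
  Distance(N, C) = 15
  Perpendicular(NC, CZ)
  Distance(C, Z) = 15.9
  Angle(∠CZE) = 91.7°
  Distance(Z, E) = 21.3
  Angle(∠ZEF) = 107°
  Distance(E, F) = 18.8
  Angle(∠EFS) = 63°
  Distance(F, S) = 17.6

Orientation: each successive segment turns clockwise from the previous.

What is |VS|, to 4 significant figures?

22.71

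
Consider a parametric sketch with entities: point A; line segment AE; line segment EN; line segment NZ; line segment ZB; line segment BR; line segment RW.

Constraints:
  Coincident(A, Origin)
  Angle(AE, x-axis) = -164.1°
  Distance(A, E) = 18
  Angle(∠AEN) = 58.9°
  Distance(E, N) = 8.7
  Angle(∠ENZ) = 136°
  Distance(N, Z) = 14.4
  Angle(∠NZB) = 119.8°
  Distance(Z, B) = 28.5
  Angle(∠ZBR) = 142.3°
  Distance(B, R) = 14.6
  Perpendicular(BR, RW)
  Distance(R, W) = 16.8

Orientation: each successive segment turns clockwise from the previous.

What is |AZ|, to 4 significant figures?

11.16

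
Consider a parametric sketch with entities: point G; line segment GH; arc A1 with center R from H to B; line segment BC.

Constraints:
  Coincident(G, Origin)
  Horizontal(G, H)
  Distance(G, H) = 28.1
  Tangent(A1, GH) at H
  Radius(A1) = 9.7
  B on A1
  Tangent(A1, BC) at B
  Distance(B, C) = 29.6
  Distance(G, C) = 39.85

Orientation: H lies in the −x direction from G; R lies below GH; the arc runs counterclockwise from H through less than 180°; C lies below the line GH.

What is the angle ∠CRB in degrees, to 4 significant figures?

71.86°

G is at the origin; G and H share the same y with |GH| = 28.1 and H on the −x side, so H = (-28.10, 0.000). The tangent condition forces RH to be normal to GH, so R = H + (0, -9.7) = (-28.10, -9.700). Since RB ⟂ BC (tangency), |RC| = √(9.7² + 29.6²) = 31.15 regardless of where B sits on A1. So C lies on both circle(G, 39.85) and circle(R, 31.15); the below-GH intersection is C = (-13.81, -37.38). B is the foot of the tangent from C: B = (-34.91, -16.61).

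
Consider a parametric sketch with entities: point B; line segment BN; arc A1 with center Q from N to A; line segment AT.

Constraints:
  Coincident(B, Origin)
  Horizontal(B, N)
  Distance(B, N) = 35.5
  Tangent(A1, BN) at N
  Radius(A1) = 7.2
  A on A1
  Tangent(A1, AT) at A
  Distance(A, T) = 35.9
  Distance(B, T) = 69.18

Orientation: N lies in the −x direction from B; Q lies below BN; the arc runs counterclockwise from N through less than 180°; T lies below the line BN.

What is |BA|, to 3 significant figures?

41.8

B is at the origin; B and N share the same y with |BN| = 35.5 and N on the −x side, so N = (-35.5, 0.00). A1 meets BN tangentially, so QN is at right angles to BN, so Q = N + (0, -7.2) = (-35.5, -7.20). Since QA ⟂ AT (tangency), |QT| = √(7.2² + 35.9²) = 36.6 regardless of where A sits on A1. So T lies on both circle(B, 69.18) and circle(Q, 36.6); the below-BN intersection is T = (-60.0, -34.4). A is the foot of the tangent from T: A = (-41.7, -3.52).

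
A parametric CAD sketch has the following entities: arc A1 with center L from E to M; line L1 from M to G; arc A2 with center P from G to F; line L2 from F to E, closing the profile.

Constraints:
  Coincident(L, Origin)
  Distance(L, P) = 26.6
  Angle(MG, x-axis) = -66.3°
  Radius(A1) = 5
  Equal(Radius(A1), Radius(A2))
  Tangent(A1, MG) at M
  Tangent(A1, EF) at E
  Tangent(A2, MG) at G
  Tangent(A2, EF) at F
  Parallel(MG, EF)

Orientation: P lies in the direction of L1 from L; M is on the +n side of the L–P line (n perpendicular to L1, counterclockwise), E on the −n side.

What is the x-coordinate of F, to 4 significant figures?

6.113

Tangency of A1 to both parallel lines with radius 5.0 puts M and E at L ± 5.0·n: M = (4.578, 2.010), E = (-4.578, -2.010). Equal radii place G and F the same way about P: G = P + 5.0·n = (15.27, -22.35), F = P − 5.0·n = (6.113, -26.37). So F.x = 6.113.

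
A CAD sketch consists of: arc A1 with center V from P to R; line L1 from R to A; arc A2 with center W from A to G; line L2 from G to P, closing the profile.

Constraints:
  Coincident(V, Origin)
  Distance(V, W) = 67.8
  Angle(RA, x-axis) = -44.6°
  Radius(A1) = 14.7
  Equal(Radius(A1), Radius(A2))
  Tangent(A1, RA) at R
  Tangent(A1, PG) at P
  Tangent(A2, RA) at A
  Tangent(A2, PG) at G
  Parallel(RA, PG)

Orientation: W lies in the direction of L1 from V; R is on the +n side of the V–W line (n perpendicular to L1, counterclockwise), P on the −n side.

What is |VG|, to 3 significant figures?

69.4

Tangency of A1 to both parallel lines with radius 14.7 puts R and P at V ± 14.7·n: R = (10.3, 10.5), P = (-10.3, -10.5). Equal radii place A and G the same way about W: A = W + 14.7·n = (58.6, -37.1), G = W − 14.7·n = (38.0, -58.1). Then |VG| = |G − V| = 69.4.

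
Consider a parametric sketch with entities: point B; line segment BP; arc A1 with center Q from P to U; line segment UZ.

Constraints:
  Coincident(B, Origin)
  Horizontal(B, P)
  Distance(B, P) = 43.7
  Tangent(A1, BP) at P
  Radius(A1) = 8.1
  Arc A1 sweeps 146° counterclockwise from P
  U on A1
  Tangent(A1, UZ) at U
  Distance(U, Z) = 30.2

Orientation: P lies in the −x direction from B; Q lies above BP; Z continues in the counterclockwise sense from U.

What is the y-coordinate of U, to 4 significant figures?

14.82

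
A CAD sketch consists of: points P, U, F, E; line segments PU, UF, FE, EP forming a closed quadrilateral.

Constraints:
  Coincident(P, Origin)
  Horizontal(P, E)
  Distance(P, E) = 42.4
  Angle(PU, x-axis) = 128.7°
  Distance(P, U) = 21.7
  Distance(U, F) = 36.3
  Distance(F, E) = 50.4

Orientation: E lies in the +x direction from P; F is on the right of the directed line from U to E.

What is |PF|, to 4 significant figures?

18.80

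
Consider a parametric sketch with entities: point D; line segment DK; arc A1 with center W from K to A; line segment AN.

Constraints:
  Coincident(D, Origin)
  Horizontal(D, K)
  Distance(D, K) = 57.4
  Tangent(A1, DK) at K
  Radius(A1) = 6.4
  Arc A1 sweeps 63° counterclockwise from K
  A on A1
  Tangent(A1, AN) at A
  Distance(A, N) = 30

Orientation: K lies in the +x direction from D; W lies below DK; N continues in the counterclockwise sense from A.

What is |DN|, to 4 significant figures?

48.62

D is at the origin; DK is horizontal with |DK| = 57.4 and K on the +x side, so K = (57.40, 0.000). A1 meets DK tangentially, so WK is at right angles to DK, so W = K + (0, -6.4) = (57.40, -6.400). On A1, K sits at bearing 90° from W; a 63° counterclockwise sweep puts A at bearing 153°, so A = W + 6.4·(cos 153°, sin 153°) = (51.70, -3.494). Since A1 is tangent to AN there, WA ⟂ AN, so AN runs along (−sin 153°, cos 153°); with |AN| = 30.0, N = (38.08, -30.22). Then |DN| = |N − D| = 48.62.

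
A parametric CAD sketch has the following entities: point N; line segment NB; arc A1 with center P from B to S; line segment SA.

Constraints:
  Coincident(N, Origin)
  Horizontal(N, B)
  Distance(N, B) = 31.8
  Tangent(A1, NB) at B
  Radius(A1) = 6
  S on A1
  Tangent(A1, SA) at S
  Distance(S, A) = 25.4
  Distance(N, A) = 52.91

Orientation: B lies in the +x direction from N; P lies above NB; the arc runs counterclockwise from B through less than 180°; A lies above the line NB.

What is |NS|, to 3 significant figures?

37.8

Checks: ∠(PB, BN) = 90.00° ✓; |PB| = 6.000 ✓; |PS| = 6.000 ✓; ∠(PS, SA) = 90.00° ✓; |SA| = 25.40 ✓; |NA| = 52.91 ✓.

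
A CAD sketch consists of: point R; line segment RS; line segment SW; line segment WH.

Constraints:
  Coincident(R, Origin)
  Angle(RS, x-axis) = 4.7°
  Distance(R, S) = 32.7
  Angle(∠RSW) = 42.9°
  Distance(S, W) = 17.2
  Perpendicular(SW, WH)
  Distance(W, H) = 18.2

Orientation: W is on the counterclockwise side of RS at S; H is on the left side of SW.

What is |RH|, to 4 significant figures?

7.880

R is at the origin; RS runs at 4.7° with length 32.7, so S = 32.7·(cos 4.7°, sin 4.7°) = (32.59, 2.679). ∠RSW = 42.9°, so SW runs at 4.7° + (180° − 42.9°) = 141.8° from the x-axis; with |SW| = 17.2, W = S + 17.2·(cos 141.8°, sin 141.8°) = (19.07, 13.32). SW is perpendicular to WH; with |WH| = 18.2 on the left of SW, H = W + 18.2·(-0.6184, -0.7859) = (7.818, -0.9866). Then |RH| = |H − R| = 7.880.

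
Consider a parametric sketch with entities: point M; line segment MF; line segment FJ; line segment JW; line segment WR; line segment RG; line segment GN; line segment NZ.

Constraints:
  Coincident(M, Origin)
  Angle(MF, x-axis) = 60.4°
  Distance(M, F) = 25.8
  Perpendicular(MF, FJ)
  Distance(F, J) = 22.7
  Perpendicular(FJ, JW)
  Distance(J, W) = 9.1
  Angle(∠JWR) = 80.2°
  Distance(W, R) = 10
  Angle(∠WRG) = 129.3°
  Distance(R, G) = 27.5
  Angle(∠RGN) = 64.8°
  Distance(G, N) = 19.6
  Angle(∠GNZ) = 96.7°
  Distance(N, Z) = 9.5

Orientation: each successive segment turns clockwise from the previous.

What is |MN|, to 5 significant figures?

47.690

M is at the origin; MF runs at 60.4° with length 25.8, so F = (12.744, 22.433). The perpendicularity gives FJ at right angles to MF, so FJ runs at -29.600°; with |FJ| = 22.7, J = (32.481, 11.220). FJ ⟂ JW, so JW runs at -119.60°; with |JW| = 9.1, W = (27.986, 3.3081). ∠JWR = 80.2° gives WR at 140.60° from the x-axis; with |WR| = 10.0, R = (20.259, 9.6554). ∠WRG = 129.3° gives RG at 89.900° from the x-axis; with |RG| = 27.5, G = (20.307, 37.155). ∠RGN = 64.8° gives GN at -25.300° from the x-axis; with |GN| = 19.6, N = (38.027, 28.779). Then |MN| = |N − M| = 47.690.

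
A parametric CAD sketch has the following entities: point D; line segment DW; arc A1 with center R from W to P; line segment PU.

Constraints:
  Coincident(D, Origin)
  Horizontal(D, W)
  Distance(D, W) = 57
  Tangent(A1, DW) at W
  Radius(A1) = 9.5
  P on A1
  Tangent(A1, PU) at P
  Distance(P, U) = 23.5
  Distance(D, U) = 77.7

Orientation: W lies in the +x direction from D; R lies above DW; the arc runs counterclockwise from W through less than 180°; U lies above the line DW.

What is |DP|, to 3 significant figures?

66.7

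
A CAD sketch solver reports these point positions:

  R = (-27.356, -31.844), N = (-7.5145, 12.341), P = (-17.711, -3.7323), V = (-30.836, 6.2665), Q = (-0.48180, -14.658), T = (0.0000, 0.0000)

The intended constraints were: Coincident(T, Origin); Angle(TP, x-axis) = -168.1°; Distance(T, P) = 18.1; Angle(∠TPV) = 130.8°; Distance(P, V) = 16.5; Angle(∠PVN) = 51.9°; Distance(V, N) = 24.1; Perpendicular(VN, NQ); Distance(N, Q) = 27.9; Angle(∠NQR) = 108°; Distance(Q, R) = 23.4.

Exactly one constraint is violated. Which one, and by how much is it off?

Distance(Q, R) = 23.4 — off by 8.50.

T = (0.00, 0.00) ✓; TP at -168.1° ✓; |TP| = 18.10 ✓; ∠TPV = 130.8° ✓; |PV| = 16.50 ✓; ∠PVN = 51.90° ✓; |VN| = 24.10 ✓; ∠(VN, NQ) = 90.00° ✓; |NQ| = 27.90 ✓; ∠NQR = 108.0° ✓; |QR| = 31.90 ✗.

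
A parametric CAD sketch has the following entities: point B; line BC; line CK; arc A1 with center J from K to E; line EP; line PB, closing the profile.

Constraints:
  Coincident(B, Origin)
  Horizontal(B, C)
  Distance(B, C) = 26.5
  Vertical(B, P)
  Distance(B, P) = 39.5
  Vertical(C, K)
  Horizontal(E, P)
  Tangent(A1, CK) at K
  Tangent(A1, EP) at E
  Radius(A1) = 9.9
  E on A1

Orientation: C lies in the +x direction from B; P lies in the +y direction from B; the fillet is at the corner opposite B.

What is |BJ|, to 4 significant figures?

33.94

B is at the origin; BC is horizontal with |BC| = 26.5 and C on the +x side, so C = (26.50, 0.000). BP is vertical with |BP| = 39.5 and P on the +y side, so P = (0.000, 39.50). The virtual corner opposite B is at (26.50, 39.50). Since A1 is tangent to CK there, JK ⟂ CK and the tangent condition forces JE to be normal to EP, with radius 9.9, so the center J sits 9.9 in from both sides at J = (16.60, 29.60). Then |BJ| = |J − B| = 33.94.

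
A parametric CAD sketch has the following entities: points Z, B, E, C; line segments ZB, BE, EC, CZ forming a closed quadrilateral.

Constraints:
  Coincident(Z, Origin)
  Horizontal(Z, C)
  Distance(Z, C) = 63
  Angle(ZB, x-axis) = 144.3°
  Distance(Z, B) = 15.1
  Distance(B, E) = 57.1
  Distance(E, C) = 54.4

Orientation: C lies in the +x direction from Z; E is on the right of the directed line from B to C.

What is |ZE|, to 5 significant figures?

42.856

Checks: |BE| = 57.10 ✓; |EC| = 54.40 ✓.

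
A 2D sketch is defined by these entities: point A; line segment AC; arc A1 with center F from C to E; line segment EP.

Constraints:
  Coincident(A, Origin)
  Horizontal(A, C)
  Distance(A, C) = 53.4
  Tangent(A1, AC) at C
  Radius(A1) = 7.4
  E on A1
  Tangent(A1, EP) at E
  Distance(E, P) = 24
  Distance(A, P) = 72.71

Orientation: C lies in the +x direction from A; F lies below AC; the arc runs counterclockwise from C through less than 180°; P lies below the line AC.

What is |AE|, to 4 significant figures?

50.31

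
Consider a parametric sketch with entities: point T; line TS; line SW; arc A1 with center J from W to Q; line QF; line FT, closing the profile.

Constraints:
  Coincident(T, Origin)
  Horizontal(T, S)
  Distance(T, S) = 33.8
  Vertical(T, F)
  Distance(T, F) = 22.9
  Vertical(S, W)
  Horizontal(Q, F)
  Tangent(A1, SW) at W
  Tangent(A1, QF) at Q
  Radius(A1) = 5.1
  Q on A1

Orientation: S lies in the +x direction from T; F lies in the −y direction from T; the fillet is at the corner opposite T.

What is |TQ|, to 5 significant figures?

36.716

T is at the origin; TS is horizontal with |TS| = 33.8 and S on the +x side, so S = (33.800, 0.0000). T and F share the same x with |TF| = 22.9 and F on the −y side, so F = (0.0000, -22.900). The virtual corner opposite T is at (33.800, -22.900). A1 meets SW tangentially, so JW is at right angles to SW and the tangent condition forces JQ to be normal to QF, with radius 5.1, so the center J sits 5.1 in from both sides at J = (28.700, -17.800). That places the tangent points at W = (33.800, -17.800) on SW and Q = (28.700, -22.900) on QF. Then |TQ| = |Q − T| = 36.716.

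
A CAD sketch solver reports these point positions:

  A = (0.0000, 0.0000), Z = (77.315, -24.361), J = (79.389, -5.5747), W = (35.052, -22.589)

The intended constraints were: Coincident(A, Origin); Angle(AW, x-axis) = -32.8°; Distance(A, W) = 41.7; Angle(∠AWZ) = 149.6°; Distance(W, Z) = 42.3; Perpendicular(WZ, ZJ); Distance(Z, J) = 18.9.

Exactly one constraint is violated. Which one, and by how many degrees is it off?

Perpendicular(WZ, ZJ) — off by 3.90°.

A = (0.00, 0.00) ✓; AW at -32.80° ✓; |AW| = 41.70 ✓; ∠AWZ = 149.6° ✓; |WZ| = 42.30 ✓; ∠(WZ, ZJ) = 86.10° ✗; |ZJ| = 18.90 ✓.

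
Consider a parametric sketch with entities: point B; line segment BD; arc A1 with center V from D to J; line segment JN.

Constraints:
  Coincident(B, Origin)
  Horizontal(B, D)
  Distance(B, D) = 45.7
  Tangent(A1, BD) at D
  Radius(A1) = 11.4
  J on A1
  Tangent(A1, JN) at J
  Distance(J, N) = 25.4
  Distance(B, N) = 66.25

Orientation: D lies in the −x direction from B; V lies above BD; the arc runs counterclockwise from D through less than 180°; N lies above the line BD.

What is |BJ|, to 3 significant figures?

41.9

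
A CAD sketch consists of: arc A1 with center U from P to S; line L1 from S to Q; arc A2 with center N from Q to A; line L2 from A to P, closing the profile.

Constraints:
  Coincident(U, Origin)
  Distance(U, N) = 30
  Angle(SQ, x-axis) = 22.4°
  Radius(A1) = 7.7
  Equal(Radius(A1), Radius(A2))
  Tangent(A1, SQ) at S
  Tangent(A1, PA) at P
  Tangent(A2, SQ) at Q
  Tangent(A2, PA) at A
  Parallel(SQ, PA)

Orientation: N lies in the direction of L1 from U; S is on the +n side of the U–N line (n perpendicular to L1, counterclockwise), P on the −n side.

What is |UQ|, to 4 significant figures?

30.97

Tangency of A1 to both parallel lines with radius 7.7 puts S and P at U ± 7.7·n: S = (-2.934, 7.119), P = (2.934, -7.119). Equal radii place Q and A the same way about N: Q = N + 7.7·n = (24.80, 18.55), A = N − 7.7·n = (30.67, 4.313). Then |UQ| = |Q − U| = 30.97.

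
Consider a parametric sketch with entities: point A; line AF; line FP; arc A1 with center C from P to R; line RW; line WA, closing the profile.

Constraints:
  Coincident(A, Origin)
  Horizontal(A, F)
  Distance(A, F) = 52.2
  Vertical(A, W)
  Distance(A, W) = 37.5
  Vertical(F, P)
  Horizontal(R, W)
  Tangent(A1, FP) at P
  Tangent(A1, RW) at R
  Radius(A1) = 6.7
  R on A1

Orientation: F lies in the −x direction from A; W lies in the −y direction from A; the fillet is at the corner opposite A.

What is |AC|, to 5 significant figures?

54.944

A is at the origin; AF is horizontal with |AF| = 52.2 and F on the −x side, so F = (-52.200, 0.0000). A and W share the same x with |AW| = 37.5 and W on the −y side, so W = (0.0000, -37.500). The virtual corner opposite A is at (-52.200, -37.500). Tangency of A1 to FP means the radius CP is perpendicular to FP and tangency of A1 to RW means the radius CR is perpendicular to RW, with radius 6.7, so the center C sits 6.7 in from both sides at C = (-45.500, -30.800). Then |AC| = |C − A| = 54.944.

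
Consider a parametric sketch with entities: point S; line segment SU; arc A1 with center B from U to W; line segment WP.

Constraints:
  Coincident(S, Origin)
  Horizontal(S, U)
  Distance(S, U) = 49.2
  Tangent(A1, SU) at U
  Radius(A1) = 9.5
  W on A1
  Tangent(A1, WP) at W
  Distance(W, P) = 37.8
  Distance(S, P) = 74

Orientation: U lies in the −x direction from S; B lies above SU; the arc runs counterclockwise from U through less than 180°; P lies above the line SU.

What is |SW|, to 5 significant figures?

42.770

Checks: |BW| = 9.500 ✓; ∠(BW, WP) = 90.00° ✓; |WP| = 37.80 ✓; |SP| = 74.00 ✓.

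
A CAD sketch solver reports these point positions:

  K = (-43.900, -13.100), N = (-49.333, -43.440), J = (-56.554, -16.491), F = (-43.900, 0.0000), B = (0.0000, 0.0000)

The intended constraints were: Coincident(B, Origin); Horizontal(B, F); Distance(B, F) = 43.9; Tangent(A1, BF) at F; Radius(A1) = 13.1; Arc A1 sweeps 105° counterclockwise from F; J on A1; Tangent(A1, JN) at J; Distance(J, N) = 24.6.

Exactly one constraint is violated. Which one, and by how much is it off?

Distance(J, N) = 24.6 — off by 3.30.

B = (0.00, 0.00) ✓; B.y = 0.00, F.y = 0.00 ✓; |BF| = 43.90 ✓; ∠(KF, FB) = 90.00° ✓; |KF| = 13.10 ✓; bearing(K→J) − bearing(K→F) = 105.0° ✓; |KJ| = 13.10 ✓; ∠(KJ, JN) = 90.00° ✓; |JN| = 27.90 ✗.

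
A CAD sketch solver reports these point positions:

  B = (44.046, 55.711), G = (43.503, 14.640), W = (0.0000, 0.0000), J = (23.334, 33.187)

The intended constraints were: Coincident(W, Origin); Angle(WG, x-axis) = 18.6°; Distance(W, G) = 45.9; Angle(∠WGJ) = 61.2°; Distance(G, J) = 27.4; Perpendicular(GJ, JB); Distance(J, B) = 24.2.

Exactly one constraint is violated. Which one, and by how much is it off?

Distance(J, B) = 24.2 — off by 6.40.

W = (0.00, 0.00) ✓; WG at 18.60° ✓; |WG| = 45.90 ✓; ∠WGJ = 61.20° ✓; |GJ| = 27.40 ✓; ∠(GJ, JB) = 90.00° ✓; |JB| = 30.60 ✗.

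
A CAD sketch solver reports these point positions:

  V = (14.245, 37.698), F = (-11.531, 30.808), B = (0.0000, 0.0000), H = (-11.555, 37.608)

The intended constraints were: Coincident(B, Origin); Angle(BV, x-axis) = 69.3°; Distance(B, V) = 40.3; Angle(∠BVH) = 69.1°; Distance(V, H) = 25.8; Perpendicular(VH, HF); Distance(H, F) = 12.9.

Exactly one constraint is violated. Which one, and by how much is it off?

Distance(H, F) = 12.9 — off by 6.10.

B = (0.00, 0.00) ✓; BV at 69.30° ✓; |BV| = 40.30 ✓; ∠BVH = 69.10° ✓; |VH| = 25.80 ✓; ∠(VH, HF) = 90.00° ✓; |HF| = 6.800 ✗.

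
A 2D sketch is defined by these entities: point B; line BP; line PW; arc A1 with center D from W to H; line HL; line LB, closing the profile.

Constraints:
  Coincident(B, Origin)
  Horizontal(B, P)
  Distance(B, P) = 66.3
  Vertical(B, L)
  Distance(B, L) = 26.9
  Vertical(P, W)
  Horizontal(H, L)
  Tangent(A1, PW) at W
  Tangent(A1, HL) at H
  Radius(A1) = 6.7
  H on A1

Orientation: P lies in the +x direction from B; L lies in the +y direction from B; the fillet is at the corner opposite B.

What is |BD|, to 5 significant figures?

62.930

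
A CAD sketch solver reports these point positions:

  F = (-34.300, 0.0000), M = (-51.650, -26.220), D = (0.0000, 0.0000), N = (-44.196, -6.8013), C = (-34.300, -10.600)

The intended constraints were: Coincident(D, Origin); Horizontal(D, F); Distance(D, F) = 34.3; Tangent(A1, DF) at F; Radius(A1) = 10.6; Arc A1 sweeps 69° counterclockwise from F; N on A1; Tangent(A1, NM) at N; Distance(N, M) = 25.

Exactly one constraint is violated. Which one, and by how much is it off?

Distance(N, M) = 25 — off by 4.20.

D = (0.00, 0.00) ✓; D.y = 0.00, F.y = 0.00 ✓; |DF| = 34.30 ✓; ∠(CF, FD) = 90.00° ✓; |CF| = 10.60 ✓; bearing(C→N) − bearing(C→F) = 69.00° ✓; |CN| = 10.60 ✓; ∠(CN, NM) = 90.00° ✓; |NM| = 20.80 ✗.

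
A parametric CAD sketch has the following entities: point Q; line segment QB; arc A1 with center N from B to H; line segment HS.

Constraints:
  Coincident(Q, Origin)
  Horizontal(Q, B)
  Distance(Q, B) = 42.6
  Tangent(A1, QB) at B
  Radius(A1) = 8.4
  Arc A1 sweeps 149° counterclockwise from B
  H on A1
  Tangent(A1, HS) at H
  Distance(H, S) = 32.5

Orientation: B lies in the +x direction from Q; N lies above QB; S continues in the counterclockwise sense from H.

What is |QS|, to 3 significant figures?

37.5

On A1, B sits at bearing -90° from N; a 149° counterclockwise sweep puts H at bearing 59°, so H = N + 8.4·(cos 59°, sin 59°) = (46.9, 15.6). The tangent condition forces NH to be normal to HS, so HS runs along (−sin 59°, cos 59°); with |HS| = 32.5, S = (19.1, 32.3). Then |QS| = |S − Q| = 37.5.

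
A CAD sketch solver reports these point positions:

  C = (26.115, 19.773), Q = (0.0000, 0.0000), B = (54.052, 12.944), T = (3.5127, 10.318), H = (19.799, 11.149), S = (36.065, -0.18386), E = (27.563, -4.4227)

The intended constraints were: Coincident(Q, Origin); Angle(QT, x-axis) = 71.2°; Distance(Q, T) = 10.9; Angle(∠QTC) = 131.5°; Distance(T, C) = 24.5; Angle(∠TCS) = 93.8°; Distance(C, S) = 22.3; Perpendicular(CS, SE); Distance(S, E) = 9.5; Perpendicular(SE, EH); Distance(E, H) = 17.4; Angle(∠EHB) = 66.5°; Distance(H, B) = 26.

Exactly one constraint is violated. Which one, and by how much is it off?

Distance(H, B) = 26 — off by 8.30.

Q = (0.00, 0.00) ✓; QT at 71.20° ✓; |QT| = 10.90 ✓; ∠QTC = 131.5° ✓; |TC| = 24.50 ✓; ∠TCS = 93.80° ✓; |CS| = 22.30 ✓; ∠(CS, SE) = 90.00° ✓; |SE| = 9.500 ✓; ∠(SE, EH) = 90.00° ✓; |EH| = 17.40 ✓; ∠EHB = 66.50° ✓; |HB| = 34.30 ✗.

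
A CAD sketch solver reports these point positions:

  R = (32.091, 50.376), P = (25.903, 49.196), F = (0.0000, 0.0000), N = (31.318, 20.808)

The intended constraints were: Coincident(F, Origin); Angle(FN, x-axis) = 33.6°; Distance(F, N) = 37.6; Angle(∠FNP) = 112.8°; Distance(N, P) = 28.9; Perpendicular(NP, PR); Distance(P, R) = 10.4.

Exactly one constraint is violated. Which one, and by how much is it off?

Distance(P, R) = 10.4 — off by 4.10.

F = (0.00, 0.00) ✓; FN at 33.60° ✓; |FN| = 37.60 ✓; ∠FNP = 112.8° ✓; |NP| = 28.90 ✓; ∠(NP, PR) = 90.00° ✓; |PR| = 6.300 ✗.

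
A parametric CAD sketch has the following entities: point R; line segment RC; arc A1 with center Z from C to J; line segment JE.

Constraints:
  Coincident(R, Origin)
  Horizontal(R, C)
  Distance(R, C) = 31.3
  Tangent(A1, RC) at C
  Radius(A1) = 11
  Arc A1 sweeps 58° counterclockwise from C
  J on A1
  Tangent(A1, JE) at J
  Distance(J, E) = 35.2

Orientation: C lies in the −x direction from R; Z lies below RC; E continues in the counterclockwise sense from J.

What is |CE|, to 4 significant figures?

44.83

On A1, C sits at bearing 90° from Z; a 58° counterclockwise sweep puts J at bearing 148°, so J = Z + 11.0·(cos 148°, sin 148°) = (-40.63, -5.171). The tangent condition forces ZJ to be normal to JE, so JE runs along (−sin 148°, cos 148°); with |JE| = 35.2, E = (-59.28, -35.02). Then |CE| = |E − C| = 44.83.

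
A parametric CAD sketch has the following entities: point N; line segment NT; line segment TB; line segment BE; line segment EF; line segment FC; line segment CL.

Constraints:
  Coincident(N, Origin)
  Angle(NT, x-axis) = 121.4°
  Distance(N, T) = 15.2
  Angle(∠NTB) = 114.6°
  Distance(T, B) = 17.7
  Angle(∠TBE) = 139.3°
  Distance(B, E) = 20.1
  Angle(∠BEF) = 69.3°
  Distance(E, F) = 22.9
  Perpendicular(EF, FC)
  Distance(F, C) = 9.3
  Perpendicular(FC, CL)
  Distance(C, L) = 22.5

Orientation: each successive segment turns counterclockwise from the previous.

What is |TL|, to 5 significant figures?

28.600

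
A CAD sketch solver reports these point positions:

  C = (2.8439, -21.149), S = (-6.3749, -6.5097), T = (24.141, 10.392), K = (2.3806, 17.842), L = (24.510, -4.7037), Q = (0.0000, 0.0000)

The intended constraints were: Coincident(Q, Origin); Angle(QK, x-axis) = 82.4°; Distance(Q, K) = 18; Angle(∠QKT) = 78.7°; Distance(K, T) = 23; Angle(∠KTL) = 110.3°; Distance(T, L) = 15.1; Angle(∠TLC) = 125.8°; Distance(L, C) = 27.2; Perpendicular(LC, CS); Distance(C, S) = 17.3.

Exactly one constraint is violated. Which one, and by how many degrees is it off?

Perpendicular(LC, CS) — off by 5.00°.

Q = (0.00, 0.00) ✓; QK at 82.40° ✓; |QK| = 18.00 ✓; ∠QKT = 78.70° ✓; |KT| = 23.00 ✓; ∠KTL = 110.3° ✓; |TL| = 15.10 ✓; ∠TLC = 125.8° ✓; |LC| = 27.20 ✓; ∠(LC, CS) = 95.00° ✗; |CS| = 17.30 ✓.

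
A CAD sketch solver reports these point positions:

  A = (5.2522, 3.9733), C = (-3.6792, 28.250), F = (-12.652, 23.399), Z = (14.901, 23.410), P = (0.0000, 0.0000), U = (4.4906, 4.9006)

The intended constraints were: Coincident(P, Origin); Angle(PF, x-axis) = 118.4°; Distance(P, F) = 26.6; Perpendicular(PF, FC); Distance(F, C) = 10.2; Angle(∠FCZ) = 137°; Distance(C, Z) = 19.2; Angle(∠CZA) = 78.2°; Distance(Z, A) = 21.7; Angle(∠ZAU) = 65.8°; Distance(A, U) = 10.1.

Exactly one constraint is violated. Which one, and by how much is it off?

Distance(A, U) = 10.1 — off by 8.90.

P = (0.00, 0.00) ✓; PF at 118.4° ✓; |PF| = 26.60 ✓; ∠(PF, FC) = 90.00° ✓; |FC| = 10.20 ✓; ∠FCZ = 137.0° ✓; |CZ| = 19.20 ✓; ∠CZA = 78.20° ✓; |ZA| = 21.70 ✓; ∠ZAU = 65.80° ✓; |AU| = 1.200 ✗.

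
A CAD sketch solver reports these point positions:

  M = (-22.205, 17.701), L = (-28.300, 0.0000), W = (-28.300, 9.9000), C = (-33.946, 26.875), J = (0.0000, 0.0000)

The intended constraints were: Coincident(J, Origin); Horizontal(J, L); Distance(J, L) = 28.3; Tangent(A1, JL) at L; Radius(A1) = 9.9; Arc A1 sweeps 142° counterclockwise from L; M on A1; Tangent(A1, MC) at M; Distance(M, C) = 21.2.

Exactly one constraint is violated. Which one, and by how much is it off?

Distance(M, C) = 21.2 — off by 6.30.

J = (0.00, 0.00) ✓; J.y = 0.00, L.y = 0.00 ✓; |JL| = 28.30 ✓; ∠(WL, LJ) = 90.00° ✓; |WL| = 9.900 ✓; bearing(W→M) − bearing(W→L) = 142.0° ✓; |WM| = 9.900 ✓; ∠(WM, MC) = 90.00° ✓; |MC| = 14.90 ✗.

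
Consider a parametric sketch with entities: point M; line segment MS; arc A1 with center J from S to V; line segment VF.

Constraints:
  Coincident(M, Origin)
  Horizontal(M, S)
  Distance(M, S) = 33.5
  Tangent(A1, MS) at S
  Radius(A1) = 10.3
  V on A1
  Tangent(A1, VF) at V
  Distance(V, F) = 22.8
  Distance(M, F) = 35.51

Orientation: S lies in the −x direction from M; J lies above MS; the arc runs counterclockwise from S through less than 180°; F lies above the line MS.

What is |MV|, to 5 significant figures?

24.793

M is at the origin; M and S share the same y with |MS| = 33.5 and S on the −x side, so S = (-33.500, 0.0000). The tangent condition forces JS to be normal to MS, so J = S + (0, 10.3) = (-33.500, 10.300). Since JV ⟂ VF (tangency), |JF| = √(10.3² + 22.8²) = 25.019 regardless of where V sits on A1. So F lies on both circle(M, 35.51) and circle(J, 25.019); the above-MS intersection is F = (-18.490, 30.316). V is the foot of the tangent from F: V = (-23.446, 8.0612).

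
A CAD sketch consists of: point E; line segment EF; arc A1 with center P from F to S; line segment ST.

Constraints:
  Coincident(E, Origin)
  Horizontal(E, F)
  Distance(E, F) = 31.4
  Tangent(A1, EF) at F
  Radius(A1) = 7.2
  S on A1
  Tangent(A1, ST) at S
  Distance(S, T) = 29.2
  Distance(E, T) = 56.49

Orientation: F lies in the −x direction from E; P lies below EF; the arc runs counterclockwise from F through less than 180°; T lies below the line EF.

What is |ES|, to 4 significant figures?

38.80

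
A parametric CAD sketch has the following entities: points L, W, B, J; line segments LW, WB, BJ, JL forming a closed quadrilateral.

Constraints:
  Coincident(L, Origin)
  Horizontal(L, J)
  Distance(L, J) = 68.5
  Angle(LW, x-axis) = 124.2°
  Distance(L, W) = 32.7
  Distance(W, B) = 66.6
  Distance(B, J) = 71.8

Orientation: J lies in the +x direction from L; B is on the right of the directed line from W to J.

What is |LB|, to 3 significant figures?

35.5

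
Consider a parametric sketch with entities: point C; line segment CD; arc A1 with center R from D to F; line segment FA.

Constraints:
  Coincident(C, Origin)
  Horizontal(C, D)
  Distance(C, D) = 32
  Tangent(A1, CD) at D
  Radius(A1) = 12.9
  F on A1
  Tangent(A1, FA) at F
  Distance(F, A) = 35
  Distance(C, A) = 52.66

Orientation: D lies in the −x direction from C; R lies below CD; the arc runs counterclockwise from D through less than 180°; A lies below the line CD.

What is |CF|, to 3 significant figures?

47.0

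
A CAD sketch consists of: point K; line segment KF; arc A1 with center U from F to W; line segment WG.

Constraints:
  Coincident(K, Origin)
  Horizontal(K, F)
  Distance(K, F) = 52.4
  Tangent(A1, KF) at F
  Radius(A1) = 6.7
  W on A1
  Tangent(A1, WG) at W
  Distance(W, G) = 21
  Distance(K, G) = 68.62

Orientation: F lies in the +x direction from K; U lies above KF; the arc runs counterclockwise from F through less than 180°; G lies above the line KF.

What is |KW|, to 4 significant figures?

59.16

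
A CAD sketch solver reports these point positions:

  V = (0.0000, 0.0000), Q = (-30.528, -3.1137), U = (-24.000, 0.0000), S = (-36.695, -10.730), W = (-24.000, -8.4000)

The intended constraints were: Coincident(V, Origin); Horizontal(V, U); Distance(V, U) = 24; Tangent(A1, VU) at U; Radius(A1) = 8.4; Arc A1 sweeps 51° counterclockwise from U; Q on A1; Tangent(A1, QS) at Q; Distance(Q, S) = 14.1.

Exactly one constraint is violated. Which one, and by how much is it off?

Distance(Q, S) = 14.1 — off by 4.30.

V = (0.00, 0.00) ✓; V.y = 0.00, U.y = 0.00 ✓; |VU| = 24.00 ✓; ∠(WU, UV) = 90.00° ✓; |WU| = 8.400 ✓; bearing(W→Q) − bearing(W→U) = 51.00° ✓; |WQ| = 8.400 ✓; ∠(WQ, QS) = 90.00° ✓; |QS| = 9.800 ✗.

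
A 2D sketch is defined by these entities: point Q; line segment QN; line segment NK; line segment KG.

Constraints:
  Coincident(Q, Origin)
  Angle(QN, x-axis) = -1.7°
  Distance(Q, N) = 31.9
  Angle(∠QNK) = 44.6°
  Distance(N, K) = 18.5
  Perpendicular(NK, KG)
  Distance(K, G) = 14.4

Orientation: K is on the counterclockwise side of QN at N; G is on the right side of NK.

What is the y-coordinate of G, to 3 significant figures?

22.4

∠QNK = 44.6°, so NK runs at -1.7° + (180° − 44.6°) = 134° from the x-axis; with |NK| = 18.5, K = N + 18.5·(cos 134°, sin 134°) = (19.1, 12.4). The perpendicularity gives KG at right angles to NK; with |KG| = 14.4 on the right of NK, G = K + 14.4·(0.723, 0.691) = (29.5, 22.4). So G.y = 22.4.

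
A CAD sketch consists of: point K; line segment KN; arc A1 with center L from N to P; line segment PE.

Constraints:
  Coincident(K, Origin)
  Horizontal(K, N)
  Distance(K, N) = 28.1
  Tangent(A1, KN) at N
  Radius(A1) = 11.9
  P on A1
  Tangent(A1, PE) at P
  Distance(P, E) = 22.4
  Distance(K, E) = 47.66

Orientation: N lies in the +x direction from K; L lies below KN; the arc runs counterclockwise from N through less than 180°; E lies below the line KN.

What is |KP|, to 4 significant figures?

25.56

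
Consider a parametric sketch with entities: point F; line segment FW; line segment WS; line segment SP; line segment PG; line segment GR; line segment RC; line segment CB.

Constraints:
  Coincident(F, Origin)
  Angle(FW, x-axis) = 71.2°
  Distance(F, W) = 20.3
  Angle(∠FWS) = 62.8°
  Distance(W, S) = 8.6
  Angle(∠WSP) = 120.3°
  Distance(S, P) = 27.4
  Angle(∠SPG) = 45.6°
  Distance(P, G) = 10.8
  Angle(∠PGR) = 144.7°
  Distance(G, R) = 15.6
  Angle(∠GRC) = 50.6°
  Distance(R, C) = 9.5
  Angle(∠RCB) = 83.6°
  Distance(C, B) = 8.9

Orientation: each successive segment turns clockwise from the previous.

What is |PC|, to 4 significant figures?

18.42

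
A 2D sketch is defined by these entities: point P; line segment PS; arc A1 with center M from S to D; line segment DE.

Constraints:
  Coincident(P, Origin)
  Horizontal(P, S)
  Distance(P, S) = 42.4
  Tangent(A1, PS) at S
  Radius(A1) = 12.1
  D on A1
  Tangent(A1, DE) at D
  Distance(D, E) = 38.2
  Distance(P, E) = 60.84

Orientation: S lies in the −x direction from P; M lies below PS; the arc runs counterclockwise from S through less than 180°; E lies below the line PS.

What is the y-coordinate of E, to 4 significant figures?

-51.07

Checks: |PS| = 42.40 ✓; |MD| = 12.10 ✓; ∠(MD, DE) = 90.00° ✓; |DE| = 38.20 ✓; |PE| = 60.84 ✓.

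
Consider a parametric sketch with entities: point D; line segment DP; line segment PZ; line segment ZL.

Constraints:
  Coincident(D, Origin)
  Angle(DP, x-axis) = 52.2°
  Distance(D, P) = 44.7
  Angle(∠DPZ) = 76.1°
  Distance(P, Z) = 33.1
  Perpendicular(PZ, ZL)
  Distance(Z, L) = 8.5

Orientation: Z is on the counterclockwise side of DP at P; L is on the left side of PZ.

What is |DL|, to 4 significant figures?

41.44

∠DPZ = 76.1°, so PZ runs at 52.2° + (180° − 76.1°) = 156.1° from the x-axis; with |PZ| = 33.1, Z = P + 33.1·(cos 156.1°, sin 156.1°) = (-2.865, 48.73). PZ ⟂ ZL; with |ZL| = 8.5 on the left of PZ, L = Z + 8.5·(-0.4051, -0.9143) = (-6.309, 40.96). Then |DL| = |L − D| = 41.44.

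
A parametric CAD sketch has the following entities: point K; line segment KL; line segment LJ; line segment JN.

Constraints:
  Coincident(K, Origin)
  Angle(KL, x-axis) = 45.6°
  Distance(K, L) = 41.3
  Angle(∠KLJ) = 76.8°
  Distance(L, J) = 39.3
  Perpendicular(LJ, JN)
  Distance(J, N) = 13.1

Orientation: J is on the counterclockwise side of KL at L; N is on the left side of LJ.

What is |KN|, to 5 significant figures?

40.337

K is at the origin; KL runs at 45.6° with length 41.3, so L = 41.3·(cos 45.6°, sin 45.6°) = (28.896, 29.508). ∠KLJ = 76.8°, so LJ runs at 45.6° + (180° − 76.8°) = 148.80° from the x-axis; with |LJ| = 39.3, J = L + 39.3·(cos 148.80°, sin 148.80°) = (-4.7197, 49.866). The perpendicularity gives JN at right angles to LJ; with |JN| = 13.1 on the left of LJ, N = J + 13.1·(-0.51803, -0.85536) = (-11.506, 38.661). Then |KN| = |N − K| = 40.337.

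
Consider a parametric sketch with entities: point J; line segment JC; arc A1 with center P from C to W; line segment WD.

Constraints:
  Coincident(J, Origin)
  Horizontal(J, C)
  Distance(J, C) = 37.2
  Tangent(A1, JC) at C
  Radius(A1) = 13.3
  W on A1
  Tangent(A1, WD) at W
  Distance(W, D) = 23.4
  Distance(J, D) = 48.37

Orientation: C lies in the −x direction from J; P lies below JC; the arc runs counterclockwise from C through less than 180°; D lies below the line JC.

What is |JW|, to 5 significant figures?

51.616

J is at the origin; JC is horizontal with |JC| = 37.2 and C on the −x side, so C = (-37.200, 0.0000). Since A1 is tangent to JC there, PC ⟂ JC, so P = C + (0, -13.3) = (-37.200, -13.300). Since PW ⟂ WD (tangency), |PD| = √(13.3² + 23.4²) = 26.916 regardless of where W sits on A1. So D lies on both circle(J, 48.37) and circle(P, 26.916); the below-JC intersection is D = (-28.791, -38.868). W is the foot of the tangent from D: W = (-46.131, -23.156).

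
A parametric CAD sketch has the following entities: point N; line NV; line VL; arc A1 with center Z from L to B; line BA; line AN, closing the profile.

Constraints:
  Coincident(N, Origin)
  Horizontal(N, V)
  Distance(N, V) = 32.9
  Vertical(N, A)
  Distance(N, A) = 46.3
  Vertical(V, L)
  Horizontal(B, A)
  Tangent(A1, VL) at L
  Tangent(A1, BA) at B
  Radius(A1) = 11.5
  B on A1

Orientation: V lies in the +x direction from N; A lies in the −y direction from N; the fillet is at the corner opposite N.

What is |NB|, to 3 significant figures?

51.0

The virtual corner opposite N is at (32.9, -46.3). Tangency of A1 to VL means the radius ZL is perpendicular to VL and A1 meets BA tangentially, so ZB is at right angles to BA, with radius 11.5, so the center Z sits 11.5 in from both sides at Z = (21.4, -34.8). That places the tangent points at L = (32.9, -34.8) on VL and B = (21.4, -46.3) on BA. Then |NB| = |B − N| = 51.0.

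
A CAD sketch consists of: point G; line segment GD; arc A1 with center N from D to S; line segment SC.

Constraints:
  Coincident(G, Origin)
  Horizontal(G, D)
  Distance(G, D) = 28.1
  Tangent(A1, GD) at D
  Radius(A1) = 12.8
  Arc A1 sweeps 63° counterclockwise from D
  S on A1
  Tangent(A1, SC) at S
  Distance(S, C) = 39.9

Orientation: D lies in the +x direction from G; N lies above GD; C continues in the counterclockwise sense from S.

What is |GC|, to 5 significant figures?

71.621

G is at the origin; GD is horizontal with |GD| = 28.1 and D on the +x side, so D = (28.100, 0.0000). A1 meets GD tangentially, so ND is at right angles to GD, so N = D + (0, 12.8) = (28.100, 12.800). On A1, D sits at bearing -90° from N; a 63° counterclockwise sweep puts S at bearing -27°, so S = N + 12.8·(cos -27°, sin -27°) = (39.505, 6.9889). A1 meets SC tangentially, so NS is at right angles to SC, so SC runs along (−sin -27°, cos -27°); with |SC| = 39.9, C = (57.619, 42.540). Then |GC| = |C − G| = 71.621.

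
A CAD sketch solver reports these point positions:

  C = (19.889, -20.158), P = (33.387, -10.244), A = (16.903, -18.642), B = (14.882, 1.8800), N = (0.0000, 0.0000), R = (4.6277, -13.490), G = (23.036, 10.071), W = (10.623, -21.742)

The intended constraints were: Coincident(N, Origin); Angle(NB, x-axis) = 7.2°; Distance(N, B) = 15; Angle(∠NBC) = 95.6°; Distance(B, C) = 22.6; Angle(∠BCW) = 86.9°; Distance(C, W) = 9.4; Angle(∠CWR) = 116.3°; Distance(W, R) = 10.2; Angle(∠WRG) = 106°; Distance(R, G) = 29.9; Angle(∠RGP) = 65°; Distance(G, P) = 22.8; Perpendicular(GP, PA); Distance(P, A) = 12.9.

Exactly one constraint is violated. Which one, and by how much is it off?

Distance(P, A) = 12.9 — off by 5.60.

N = (0.00, 0.00) ✓; NB at 7.200° ✓; |NB| = 15.00 ✓; ∠NBC = 95.60° ✓; |BC| = 22.60 ✓; ∠BCW = 86.90° ✓; |CW| = 9.400 ✓; ∠CWR = 116.3° ✓; |WR| = 10.20 ✓; ∠WRG = 106.0° ✓; |RG| = 29.90 ✓; ∠RGP = 65.00° ✓; |GP| = 22.80 ✓; ∠(GP, PA) = 90.00° ✓; |PA| = 18.50 ✗.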